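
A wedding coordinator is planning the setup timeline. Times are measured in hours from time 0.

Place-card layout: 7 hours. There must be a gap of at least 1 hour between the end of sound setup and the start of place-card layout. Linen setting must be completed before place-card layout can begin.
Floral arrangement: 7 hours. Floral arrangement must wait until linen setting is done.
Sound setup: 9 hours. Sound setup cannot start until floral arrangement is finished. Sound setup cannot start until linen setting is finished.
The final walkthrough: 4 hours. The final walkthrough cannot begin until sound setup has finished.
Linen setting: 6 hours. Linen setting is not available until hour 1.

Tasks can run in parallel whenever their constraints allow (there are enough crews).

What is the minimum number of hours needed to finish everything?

Linen setting waits on its own release at hour 1, so it starts at hour 1 and finishes at 1 + 6 = hour 7.
After linen setting (finishes hour 7), floral arrangement can start at hour 7 and finishes at hour 14.
Sound setup has to wait for floral arrangement (finishes hour 14); linen setting (finishes hour 7). The latest of these is hour 14, so sound setup runs hour 14 to 14 + 9 = hour 23.
After sound setup (finishes hour 23), the final walkthrough can start at hour 23 and finishes at hour 27.
Place-card layout cannot start until sound setup (finishes hour 23, plus 1-hour gap → hour 24); linen setting (finishes hour 7). The controlling bound is hour 24, so place-card layout finishes at 24 + 7 = hour 31.
All tasks are finished once the last one completes. Finish times: Linen setting at 7, Floral arrangement at 14, Sound setup at 23, Place-card layout at 31, The final walkthrough at 27. The latest is hour 31.

31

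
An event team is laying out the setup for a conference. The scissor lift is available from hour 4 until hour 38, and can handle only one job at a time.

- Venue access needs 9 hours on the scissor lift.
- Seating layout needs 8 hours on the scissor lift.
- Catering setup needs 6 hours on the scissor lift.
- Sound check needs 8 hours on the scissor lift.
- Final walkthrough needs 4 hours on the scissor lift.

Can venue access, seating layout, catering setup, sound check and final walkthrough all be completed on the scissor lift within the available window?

The scissor lift window is 38 − 4 = 34 hours.
Running back to back, the jobs need 9 + 8 + 6 + 8 + 4 = 35 hours on the scissor lift.
Since 35 > 34, they cannot all fit.

No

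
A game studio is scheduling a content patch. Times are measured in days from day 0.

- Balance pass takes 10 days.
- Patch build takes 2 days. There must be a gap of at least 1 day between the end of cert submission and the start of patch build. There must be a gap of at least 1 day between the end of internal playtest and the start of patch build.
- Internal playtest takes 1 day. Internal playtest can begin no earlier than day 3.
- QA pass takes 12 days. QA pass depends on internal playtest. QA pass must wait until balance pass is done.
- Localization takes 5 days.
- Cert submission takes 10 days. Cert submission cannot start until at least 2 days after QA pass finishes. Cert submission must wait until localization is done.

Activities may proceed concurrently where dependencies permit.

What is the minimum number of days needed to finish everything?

37

Localization can start immediately at day 0; it finishes at day 5.
Nothing blocks balance pass, so it runs from day 0 to day 10.
After its own release at day 3, internal playtest can start at day 3 and finishes at day 4.
QA pass cannot start until internal playtest (finishes day 4); balance pass (finishes day 10). The controlling bound is day 10, so QA pass finishes at 10 + 12 = day 22.
Cert submission cannot start until QA pass (finishes day 22, plus 2-day gap → day 24); localization (finishes day 5). The controlling bound is day 24, so cert submission finishes at 24 + 10 = day 34.
Patch build needs all of cert submission (finishes day 34, plus 1-day gap → day 35); internal playtest (finishes day 4, plus 1-day gap → day 5). That puts its earliest start at day 35; it finishes at 35 + 2 = day 37.
All tasks are finished once the last one completes. Finish times: Internal playtest at 4, Balance pass at 10, Localization at 5, QA pass at 22, Cert submission at 34, Patch build at 37. The latest is day 37.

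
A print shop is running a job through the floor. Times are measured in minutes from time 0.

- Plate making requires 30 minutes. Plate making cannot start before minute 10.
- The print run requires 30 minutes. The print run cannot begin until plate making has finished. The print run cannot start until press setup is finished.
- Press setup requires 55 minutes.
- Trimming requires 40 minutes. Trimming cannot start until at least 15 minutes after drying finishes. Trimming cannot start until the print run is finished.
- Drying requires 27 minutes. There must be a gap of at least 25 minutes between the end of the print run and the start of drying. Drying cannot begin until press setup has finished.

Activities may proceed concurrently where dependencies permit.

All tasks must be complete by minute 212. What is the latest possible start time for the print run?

Trimming must finish by minute 212; it takes 40 minutes, so it must start by 212 − 40 = minute 172.
Since trimming (must start by minute 172, minus 15-minute gap → minute 157) depends on it, drying must finish by minute 157. Backing off its 27-minute duration gives a latest start of minute 130.
The print run has several dependents: drying (must start by minute 130, minus 25-minute gap → minute 105); trimming (must start by minute 172). The earliest of those limits is minute 105, so the print run must start by 105 − 30 = minute 75.

75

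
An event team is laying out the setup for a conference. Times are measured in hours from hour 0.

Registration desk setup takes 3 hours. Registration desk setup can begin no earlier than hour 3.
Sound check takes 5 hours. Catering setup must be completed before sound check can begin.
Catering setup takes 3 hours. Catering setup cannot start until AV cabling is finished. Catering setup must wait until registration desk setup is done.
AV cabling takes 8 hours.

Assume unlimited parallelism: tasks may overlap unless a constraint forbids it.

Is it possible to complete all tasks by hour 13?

Registration desk setup cannot begin until its own release at hour 3. It runs from hour 3 to 3 + 3 = hour 6.
Nothing blocks AV cabling, so it runs from hour 0 to hour 8.
For catering setup: AV cabling (finishes hour 8); registration desk setup (finishes hour 6). Taking the maximum gives a start of hour 8, and it finishes at 8 + 3 = hour 11.
Sound check cannot begin until catering setup (finishes hour 11). It runs from hour 11 to 11 + 5 = hour 16.
The earliest everything can be done is hour 16, which is after the deadline of 13, so it is not possible.

No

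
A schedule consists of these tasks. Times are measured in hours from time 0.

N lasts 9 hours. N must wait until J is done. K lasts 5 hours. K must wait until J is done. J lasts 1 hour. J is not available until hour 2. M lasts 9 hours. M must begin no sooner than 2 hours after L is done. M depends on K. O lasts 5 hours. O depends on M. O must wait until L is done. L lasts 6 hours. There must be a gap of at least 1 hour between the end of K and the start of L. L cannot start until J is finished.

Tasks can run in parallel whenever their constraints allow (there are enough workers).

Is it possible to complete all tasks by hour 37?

Yes

After its own release at hour 2, J can start at hour 2 and finishes at hour 3.
After J (finishes hour 3), N can start at hour 3 and finishes at hour 12.
After J (finishes hour 3), K can start at hour 3 and finishes at hour 8.
L has to wait for K (finishes hour 8, plus 1-hour gap → hour 9); J (finishes hour 3). The latest of these is hour 9, so L runs hour 9 to 9 + 6 = hour 15.
For M: L (finishes hour 15, plus 2-hour gap → hour 17); K (finishes hour 8). Taking the maximum gives a start of hour 17, and it finishes at 17 + 9 = hour 26.
O has to wait for M (finishes hour 26); L (finishes hour 15). The latest of these is hour 26, so O runs hour 26 to 26 + 5 = hour 31.
Every task is finished by hour 31, which is no later than the deadline of 37, so the schedule is feasible.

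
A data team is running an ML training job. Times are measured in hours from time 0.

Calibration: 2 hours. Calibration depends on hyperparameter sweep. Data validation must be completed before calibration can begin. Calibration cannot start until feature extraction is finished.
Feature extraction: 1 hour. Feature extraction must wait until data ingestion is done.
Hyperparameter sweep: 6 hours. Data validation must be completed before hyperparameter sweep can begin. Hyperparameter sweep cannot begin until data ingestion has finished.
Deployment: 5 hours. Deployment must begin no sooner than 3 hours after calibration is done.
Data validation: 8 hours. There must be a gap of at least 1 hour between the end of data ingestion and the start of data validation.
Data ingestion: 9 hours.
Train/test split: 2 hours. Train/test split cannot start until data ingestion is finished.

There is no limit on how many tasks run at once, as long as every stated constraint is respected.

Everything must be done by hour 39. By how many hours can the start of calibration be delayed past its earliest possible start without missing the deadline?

Data ingestion has no prerequisites, so it starts at hour 0 and finishes at hour 9.
After data ingestion (finishes hour 9), feature extraction can start at hour 9 and finishes at hour 10.
Data validation cannot begin until data ingestion (finishes hour 9, plus 1-hour gap → hour 10). It runs from hour 10 to 10 + 8 = hour 18.
Hyperparameter sweep cannot start until data validation (finishes hour 18); data ingestion (finishes hour 9). The controlling bound is hour 18, so hyperparameter sweep finishes at 18 + 6 = hour 24.
Calibration needs all of hyperparameter sweep (finishes hour 24); data validation (finishes hour 18); feature extraction (finishes hour 10). That puts its earliest start at hour 24; it finishes at 24 + 2 = hour 26.

Working backward from the deadline:
To finish by hour 39, deployment (duration 5) must start no later than hour 34.
Calibration feeds into deployment (must start by hour 34, minus 3-hour gap → hour 31); so calibration must finish by hour 31 and therefore start by hour 29.
So calibration can start as early as hour 24 and as late as hour 29, giving 29 − 24 = 5 hours of slack.

5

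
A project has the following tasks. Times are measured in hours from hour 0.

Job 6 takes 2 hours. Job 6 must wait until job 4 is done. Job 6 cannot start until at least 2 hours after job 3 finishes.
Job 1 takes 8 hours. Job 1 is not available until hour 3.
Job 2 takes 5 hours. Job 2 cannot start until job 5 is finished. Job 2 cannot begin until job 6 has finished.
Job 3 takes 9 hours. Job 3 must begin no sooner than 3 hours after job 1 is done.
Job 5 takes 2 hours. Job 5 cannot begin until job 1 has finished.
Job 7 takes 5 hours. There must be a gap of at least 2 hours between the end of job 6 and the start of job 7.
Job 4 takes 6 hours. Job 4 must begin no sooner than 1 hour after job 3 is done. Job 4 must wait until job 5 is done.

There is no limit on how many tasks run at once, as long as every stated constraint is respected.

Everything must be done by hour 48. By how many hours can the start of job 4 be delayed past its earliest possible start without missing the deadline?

Job 1 cannot begin until its own release at hour 3. It runs from hour 3 to 3 + 8 = hour 11.
After job 1 (finishes hour 11), job 5 can start at hour 11 and finishes at hour 13.
Job 3 cannot begin until job 1 (finishes hour 11, plus 3-hour gap → hour 14). It runs from hour 14 to 14 + 9 = hour 23.
For job 4: job 3 (finishes hour 23, plus 1-hour gap → hour 24); job 5 (finishes hour 13). Taking the maximum gives a start of hour 24, and it finishes at 24 + 6 = hour 30.

Working backward from the deadline:
Nothing follows job 2; the deadline of hour 48 is its only limit. It must start by 48 − 5 = hour 43.
Nothing follows job 7; the deadline of hour 48 is its only limit. It must start by 48 − 5 = hour 43.
Job 6 has several dependents: job 2 (must start by hour 43); job 7 (must start by hour 43, minus 2-hour gap → hour 41). The earliest of those limits is hour 41, so job 6 must start by 41 − 2 = hour 39.
Job 4 feeds into job 6 (must start by hour 39); so job 4 must finish by hour 39 and therefore start by hour 33.
So job 4 can start as early as hour 24 and as late as hour 33, giving 33 − 24 = 9 hours of slack.

9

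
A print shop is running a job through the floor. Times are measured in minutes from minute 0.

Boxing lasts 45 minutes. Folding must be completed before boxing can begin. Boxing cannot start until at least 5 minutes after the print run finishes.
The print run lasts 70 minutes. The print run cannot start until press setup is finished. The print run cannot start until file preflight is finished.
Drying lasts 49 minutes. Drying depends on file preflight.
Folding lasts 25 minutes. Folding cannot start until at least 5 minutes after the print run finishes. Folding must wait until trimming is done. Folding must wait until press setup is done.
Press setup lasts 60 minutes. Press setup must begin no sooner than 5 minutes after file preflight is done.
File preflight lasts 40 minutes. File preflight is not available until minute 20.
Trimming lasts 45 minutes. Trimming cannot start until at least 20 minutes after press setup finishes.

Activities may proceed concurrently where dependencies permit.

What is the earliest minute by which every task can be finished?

File preflight cannot begin until its own release at minute 20. It runs from minute 20 to 20 + 40 = minute 60.
Drying waits on file preflight (finishes minute 60), so it starts at minute 60 and finishes at 60 + 49 = minute 109.
Press setup cannot begin until file preflight (finishes minute 60, plus 5-minute gap → minute 65). It runs from minute 65 to 65 + 60 = minute 125.
Trimming cannot begin until press setup (finishes minute 125, plus 20-minute gap → minute 145). It runs from minute 145 to 145 + 45 = minute 190.
For the print run: press setup (finishes minute 125); file preflight (finishes minute 60). Taking the maximum gives a start of minute 125, and it finishes at 125 + 70 = minute 195.
Folding cannot start until the print run (finishes minute 195, plus 5-minute gap → minute 200); trimming (finishes minute 190); press setup (finishes minute 125). The controlling bound is minute 200, so folding finishes at 200 + 25 = minute 225.
Boxing needs all of folding (finishes minute 225); the print run (finishes minute 195, plus 5-minute gap → minute 200). That puts its earliest start at minute 225; it finishes at 225 + 45 = minute 270.
All tasks are finished once the last one completes. Finish times: File preflight at 60, Press setup at 125, The print run at 195, Drying at 109, Trimming at 190, Folding at 225, Boxing at 270. The latest is minute 270.

270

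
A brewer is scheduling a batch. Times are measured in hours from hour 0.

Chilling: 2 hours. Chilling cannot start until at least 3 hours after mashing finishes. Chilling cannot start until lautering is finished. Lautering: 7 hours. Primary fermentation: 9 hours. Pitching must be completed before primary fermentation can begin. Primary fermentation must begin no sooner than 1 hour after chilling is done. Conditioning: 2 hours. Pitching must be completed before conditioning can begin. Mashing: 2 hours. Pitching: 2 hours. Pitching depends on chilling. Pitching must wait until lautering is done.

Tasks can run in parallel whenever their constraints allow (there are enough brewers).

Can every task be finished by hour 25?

Yes

Nothing blocks lautering, so it runs from hour 0 to hour 7.
Mashing has no prerequisites, so it starts at hour 0 and finishes at hour 2.
Chilling needs all of mashing (finishes hour 2, plus 3-hour gap → hour 5); lautering (finishes hour 7). That puts its earliest start at hour 7; it finishes at 7 + 2 = hour 9.
Pitching needs all of chilling (finishes hour 9); lautering (finishes hour 7). That puts its earliest start at hour 9; it finishes at 9 + 2 = hour 11.
Conditioning waits on pitching (finishes hour 11), so it starts at hour 11 and finishes at 11 + 2 = hour 13.
Primary fermentation cannot start until pitching (finishes hour 11); chilling (finishes hour 9, plus 1-hour gap → hour 10). The controlling bound is hour 11, so primary fermentation finishes at 11 + 9 = hour 20.
Every task is finished by hour 20, which is no later than the deadline of 25, so the schedule is feasible.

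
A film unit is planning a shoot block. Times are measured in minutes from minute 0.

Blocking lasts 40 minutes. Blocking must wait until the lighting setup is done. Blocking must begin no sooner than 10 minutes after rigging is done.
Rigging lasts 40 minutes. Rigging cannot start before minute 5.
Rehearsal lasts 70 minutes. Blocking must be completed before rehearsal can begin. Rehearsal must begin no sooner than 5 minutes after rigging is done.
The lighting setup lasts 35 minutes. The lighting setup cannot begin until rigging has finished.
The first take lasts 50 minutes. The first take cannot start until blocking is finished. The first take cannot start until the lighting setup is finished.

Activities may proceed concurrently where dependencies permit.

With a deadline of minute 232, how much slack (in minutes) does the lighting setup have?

After its own release at minute 5, rigging can start at minute 5 and finishes at minute 45.
The lighting setup cannot begin until rigging (finishes minute 45). It runs from minute 45 to 45 + 35 = minute 80.

Working backward from the deadline:
Rehearsal has no dependents, so it just needs to finish by minute 232. Starting by 232 − 70 = minute 162 achieves that.
Nothing follows the first take; the deadline of minute 232 is its only limit. It must start by 232 − 50 = minute 182.
For blocking: rehearsal (must start by minute 162); the first take (must start by minute 182). The most restrictive is minute 162; with a 40-minute duration, blocking must start by minute 122.
The lighting setup has several dependents: blocking (must start by minute 122); the first take (must start by minute 182). The earliest of those limits is minute 122, so the lighting setup must start by 122 − 35 = minute 87.
So the lighting setup can start as early as minute 45 and as late as minute 87, giving 87 − 45 = 42 minutes of slack.

42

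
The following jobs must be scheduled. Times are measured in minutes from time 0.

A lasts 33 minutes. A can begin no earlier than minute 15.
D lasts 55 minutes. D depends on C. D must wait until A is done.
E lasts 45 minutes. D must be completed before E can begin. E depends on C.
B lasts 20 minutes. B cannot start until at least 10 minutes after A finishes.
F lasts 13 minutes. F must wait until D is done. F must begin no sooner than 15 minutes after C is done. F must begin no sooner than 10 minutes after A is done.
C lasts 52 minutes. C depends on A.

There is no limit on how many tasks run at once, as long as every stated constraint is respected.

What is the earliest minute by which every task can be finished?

200

After its own release at minute 15, A can start at minute 15 and finishes at minute 48.
After A (finishes minute 48), C can start at minute 48 and finishes at minute 100.
D has to wait for C (finishes minute 100); A (finishes minute 48). The latest of these is minute 100, so D runs minute 100 to 100 + 55 = minute 155.
F needs all of D (finishes minute 155); C (finishes minute 100, plus 15-minute gap → minute 115); A (finishes minute 48, plus 10-minute gap → minute 58). That puts its earliest start at minute 155; it finishes at 155 + 13 = minute 168.
For E: D (finishes minute 155); C (finishes minute 100). Taking the maximum gives a start of minute 155, and it finishes at 155 + 45 = minute 200.
After A (finishes minute 48, plus 10-minute gap → minute 58), B can start at minute 58 and finishes at minute 78.
All tasks are finished once the last one completes. Finish times: A at 48, B at 78, C at 100, D at 155, E at 200, F at 168. The latest is minute 200.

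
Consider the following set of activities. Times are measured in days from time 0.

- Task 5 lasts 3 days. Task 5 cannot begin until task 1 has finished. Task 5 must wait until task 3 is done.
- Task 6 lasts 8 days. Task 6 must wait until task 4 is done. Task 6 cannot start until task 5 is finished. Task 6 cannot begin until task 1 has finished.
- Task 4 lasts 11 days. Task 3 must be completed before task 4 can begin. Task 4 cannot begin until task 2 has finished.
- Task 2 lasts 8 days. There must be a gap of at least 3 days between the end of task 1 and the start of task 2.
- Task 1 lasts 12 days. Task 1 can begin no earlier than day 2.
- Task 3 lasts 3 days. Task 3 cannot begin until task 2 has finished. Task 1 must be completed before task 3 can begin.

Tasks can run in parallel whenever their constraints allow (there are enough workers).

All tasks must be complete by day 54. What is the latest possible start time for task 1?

Task 6 must finish by day 54; it takes 8 days, so it must start by 54 − 8 = day 46.
Task 4 has to be done before task 6 (must start by day 46). That means finishing by day 46, i.e. starting by 46 − 11 = day 35.
Task 5 feeds into task 6 (must start by day 46); so task 5 must finish by day 46 and therefore start by day 43.
Task 3 must finish in time for task 4 (must start by day 35); task 5 (must start by day 43). The tightest is day 35, so task 3 must start by 35 − 3 = day 32.
For task 2: task 3 (must start by day 32); task 4 (must start by day 35). The most restrictive is day 32; with an 8-day duration, task 2 must start by day 24.
Task 1 feeds task 2 (must start by day 24, minus 3-day gap → day 21); task 3 (must start by day 32); task 5 (must start by day 43); task 6 (must start by day 46). Taking the minimum, task 1 must finish by day 21 and start by 21 − 12 = day 9.

9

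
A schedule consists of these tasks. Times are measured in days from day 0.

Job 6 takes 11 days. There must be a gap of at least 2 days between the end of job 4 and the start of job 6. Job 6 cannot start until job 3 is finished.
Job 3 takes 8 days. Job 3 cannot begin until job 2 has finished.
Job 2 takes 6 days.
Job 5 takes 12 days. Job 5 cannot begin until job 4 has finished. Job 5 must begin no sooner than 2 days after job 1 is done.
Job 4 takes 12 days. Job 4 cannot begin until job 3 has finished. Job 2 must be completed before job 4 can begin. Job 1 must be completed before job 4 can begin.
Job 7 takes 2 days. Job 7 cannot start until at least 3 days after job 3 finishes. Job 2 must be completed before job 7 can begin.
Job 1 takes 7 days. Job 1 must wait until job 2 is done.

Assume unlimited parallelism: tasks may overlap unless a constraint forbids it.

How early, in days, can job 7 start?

Job 2 can start immediately at day 0; it finishes at day 6.
After job 2 (finishes day 6), job 3 can start at day 6 and finishes at day 14.
Job 7 waits on job 3 (finishes day 14, plus 3-day gap → day 17); job 2 (finishes day 6). The latest of these is day 17, which is the earliest job 7 can start.

17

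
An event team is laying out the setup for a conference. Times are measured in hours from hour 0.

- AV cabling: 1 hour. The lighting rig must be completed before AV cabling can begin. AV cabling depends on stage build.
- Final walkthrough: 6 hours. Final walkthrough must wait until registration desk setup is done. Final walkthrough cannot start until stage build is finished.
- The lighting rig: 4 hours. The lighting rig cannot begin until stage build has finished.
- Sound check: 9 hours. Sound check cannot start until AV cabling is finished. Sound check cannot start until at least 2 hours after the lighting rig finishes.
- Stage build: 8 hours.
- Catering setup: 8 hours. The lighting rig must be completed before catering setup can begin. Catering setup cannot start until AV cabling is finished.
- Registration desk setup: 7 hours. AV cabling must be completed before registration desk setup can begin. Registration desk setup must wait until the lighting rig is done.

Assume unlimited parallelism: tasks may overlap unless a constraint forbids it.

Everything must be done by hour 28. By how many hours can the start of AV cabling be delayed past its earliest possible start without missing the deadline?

2

Stage build has no prerequisites, so it starts at hour 0 and finishes at hour 8.
The lighting rig cannot begin until stage build (finishes hour 8). It runs from hour 8 to 8 + 4 = hour 12.
AV cabling needs all of the lighting rig (finishes hour 12); stage build (finishes hour 8). That puts its earliest start at hour 12; it finishes at 12 + 1 = hour 13.

Working backward from the deadline:
Nothing follows final walkthrough; the deadline of hour 28 is its only limit. It must start by 28 − 6 = hour 22.
Registration desk setup feeds into final walkthrough (must start by hour 22); so registration desk setup must finish by hour 22 and therefore start by hour 15.
Nothing follows catering setup; the deadline of hour 28 is its only limit. It must start by 28 − 8 = hour 20.
Nothing follows sound check; the deadline of hour 28 is its only limit. It must start by 28 − 9 = hour 19.
AV cabling feeds registration desk setup (must start by hour 15); catering setup (must start by hour 20); sound check (must start by hour 19). Taking the minimum, AV cabling must finish by hour 15 and start by 15 − 1 = hour 14.
So AV cabling can start as early as hour 12 and as late as hour 14, giving 14 − 12 = 2 hours of slack.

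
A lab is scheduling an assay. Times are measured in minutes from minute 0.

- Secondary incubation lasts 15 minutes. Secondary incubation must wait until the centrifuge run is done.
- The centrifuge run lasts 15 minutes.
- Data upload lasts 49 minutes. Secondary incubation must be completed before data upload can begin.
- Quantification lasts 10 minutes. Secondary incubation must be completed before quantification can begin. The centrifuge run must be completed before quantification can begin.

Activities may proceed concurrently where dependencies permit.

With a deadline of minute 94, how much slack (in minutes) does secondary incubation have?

The centrifuge run can start immediately at minute 0; it finishes at minute 15.
Secondary incubation waits on the centrifuge run (finishes minute 15), so it starts at minute 15 and finishes at 15 + 15 = minute 30.

Working backward from the deadline:
Nothing follows quantification; the deadline of minute 94 is its only limit. It must start by 94 − 10 = minute 84.
Data upload has no dependents, so it just needs to finish by minute 94. Starting by 94 − 49 = minute 45 achieves that.
Secondary incubation must finish in time for quantification (must start by minute 84); data upload (must start by minute 45). The tightest is minute 45, so secondary incubation must start by 45 − 15 = minute 30.
So secondary incubation can start as early as minute 15 and as late as minute 30, giving 30 − 15 = 15 minutes of slack.

15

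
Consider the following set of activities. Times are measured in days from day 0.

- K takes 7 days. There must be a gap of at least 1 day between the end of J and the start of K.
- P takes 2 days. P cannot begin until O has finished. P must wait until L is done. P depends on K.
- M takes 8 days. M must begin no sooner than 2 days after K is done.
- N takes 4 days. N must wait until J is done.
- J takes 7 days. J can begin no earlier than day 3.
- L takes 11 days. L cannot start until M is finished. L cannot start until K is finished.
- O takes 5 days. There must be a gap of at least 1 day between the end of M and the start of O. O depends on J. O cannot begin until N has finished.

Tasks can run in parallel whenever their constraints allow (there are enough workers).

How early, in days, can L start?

28

J cannot begin until its own release at day 3. It runs from day 3 to 3 + 7 = day 10.
After J (finishes day 10, plus 1-day gap → day 11), K can start at day 11 and finishes at day 18.
After K (finishes day 18, plus 2-day gap → day 20), M can start at day 20 and finishes at day 28.
L waits on M (finishes day 28); K (finishes day 18). The latest of these is day 28, which is the earliest L can start.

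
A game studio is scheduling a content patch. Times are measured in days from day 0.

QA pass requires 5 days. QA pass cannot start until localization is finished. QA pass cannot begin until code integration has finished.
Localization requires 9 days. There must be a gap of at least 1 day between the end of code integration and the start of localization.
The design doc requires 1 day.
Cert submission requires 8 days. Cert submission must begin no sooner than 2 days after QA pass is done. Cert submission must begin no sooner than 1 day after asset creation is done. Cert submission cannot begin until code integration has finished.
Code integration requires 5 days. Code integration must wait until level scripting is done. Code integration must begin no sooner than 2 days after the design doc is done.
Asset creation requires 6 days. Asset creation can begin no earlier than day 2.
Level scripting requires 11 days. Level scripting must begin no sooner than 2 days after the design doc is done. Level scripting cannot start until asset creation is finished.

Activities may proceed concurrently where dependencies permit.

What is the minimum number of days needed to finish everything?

49

Asset creation waits on its own release at day 2, so it starts at day 2 and finishes at 2 + 6 = day 8.
The design doc can start immediately at day 0; it finishes at day 1.
Level scripting cannot start until the design doc (finishes day 1, plus 2-day gap → day 3); asset creation (finishes day 8). The controlling bound is day 8, so level scripting finishes at 8 + 11 = day 19.
Code integration has to wait for level scripting (finishes day 19); the design doc (finishes day 1, plus 2-day gap → day 3). The latest of these is day 19, so code integration runs day 19 to 19 + 5 = day 24.
After code integration (finishes day 24, plus 1-day gap → day 25), localization can start at day 25 and finishes at day 34.
For QA pass: localization (finishes day 34); code integration (finishes day 24). Taking the maximum gives a start of day 34, and it finishes at 34 + 5 = day 39.
Cert submission needs all of QA pass (finishes day 39, plus 2-day gap → day 41); asset creation (finishes day 8, plus 1-day gap → day 9); code integration (finishes day 24). That puts its earliest start at day 41; it finishes at 41 + 8 = day 49.
All tasks are finished once the last one completes. Finish times: The design doc at 1, Asset creation at 8, Level scripting at 19, Code integration at 24, Localization at 34, QA pass at 39, Cert submission at 49. The latest is day 49.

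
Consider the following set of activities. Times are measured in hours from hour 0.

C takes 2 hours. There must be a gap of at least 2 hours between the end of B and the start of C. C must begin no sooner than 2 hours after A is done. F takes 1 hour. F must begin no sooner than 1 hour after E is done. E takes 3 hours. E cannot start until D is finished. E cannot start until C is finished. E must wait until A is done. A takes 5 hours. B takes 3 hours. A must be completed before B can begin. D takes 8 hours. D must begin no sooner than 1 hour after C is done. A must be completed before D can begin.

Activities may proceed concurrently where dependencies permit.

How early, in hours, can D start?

13

A has no prerequisites, so it starts at hour 0 and finishes at hour 5.
B waits on A (finishes hour 5), so it starts at hour 5 and finishes at 5 + 3 = hour 8.
C needs all of B (finishes hour 8, plus 2-hour gap → hour 10); A (finishes hour 5, plus 2-hour gap → hour 7). That puts its earliest start at hour 10; it finishes at 10 + 2 = hour 12.
D waits on C (finishes hour 12, plus 1-hour gap → hour 13); A (finishes hour 5). The latest of these is hour 13, which is the earliest D can start.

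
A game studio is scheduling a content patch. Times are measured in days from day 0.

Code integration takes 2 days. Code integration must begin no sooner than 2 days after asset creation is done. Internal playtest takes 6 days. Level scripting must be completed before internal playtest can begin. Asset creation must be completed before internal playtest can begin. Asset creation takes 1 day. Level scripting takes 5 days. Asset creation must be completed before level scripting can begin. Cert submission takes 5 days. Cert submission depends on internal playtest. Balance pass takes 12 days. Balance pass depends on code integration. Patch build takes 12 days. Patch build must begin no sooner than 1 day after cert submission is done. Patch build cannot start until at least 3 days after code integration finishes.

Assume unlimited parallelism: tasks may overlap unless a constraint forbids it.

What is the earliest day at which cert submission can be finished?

Nothing blocks asset creation, so it runs from day 0 to day 1.
Level scripting waits on asset creation (finishes day 1), so it starts at day 1 and finishes at 1 + 5 = day 6.
For internal playtest: level scripting (finishes day 6); asset creation (finishes day 1). Taking the maximum gives a start of day 6, and it finishes at 6 + 6 = day 12.
After internal playtest (finishes day 12), cert submission can start at day 12 and finishes at day 17.

17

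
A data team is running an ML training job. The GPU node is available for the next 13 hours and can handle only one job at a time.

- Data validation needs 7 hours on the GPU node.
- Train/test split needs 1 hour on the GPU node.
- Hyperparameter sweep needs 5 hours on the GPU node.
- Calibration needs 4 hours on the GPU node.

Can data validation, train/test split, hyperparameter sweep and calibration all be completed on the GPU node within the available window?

No

Running back to back, the jobs need 7 + 1 + 5 + 4 = 17 hours on the GPU node.
Since 17 > 13, they cannot all fit.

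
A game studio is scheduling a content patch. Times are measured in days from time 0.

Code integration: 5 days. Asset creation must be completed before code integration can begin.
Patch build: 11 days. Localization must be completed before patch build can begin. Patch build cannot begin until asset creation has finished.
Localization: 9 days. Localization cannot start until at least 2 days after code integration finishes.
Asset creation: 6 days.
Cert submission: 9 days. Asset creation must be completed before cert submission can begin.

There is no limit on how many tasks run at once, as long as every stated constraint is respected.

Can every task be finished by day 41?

Yes

Asset creation has no prerequisites, so it starts at day 0 and finishes at day 6.
After asset creation (finishes day 6), cert submission can start at day 6 and finishes at day 15.
Code integration cannot begin until asset creation (finishes day 6). It runs from day 6 to 6 + 5 = day 11.
After code integration (finishes day 11, plus 2-day gap → day 13), localization can start at day 13 and finishes at day 22.
Patch build needs all of localization (finishes day 22); asset creation (finishes day 6). That puts its earliest start at day 22; it finishes at 22 + 11 = day 33.
Every task is finished by day 33, which is no later than the deadline of 41, so the schedule is feasible.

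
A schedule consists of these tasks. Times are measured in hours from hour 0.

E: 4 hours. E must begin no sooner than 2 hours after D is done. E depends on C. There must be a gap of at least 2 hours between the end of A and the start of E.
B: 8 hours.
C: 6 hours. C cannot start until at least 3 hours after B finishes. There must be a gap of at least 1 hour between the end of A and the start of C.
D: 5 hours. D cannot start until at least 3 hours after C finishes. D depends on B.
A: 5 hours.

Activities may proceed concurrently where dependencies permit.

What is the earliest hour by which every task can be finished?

B has no prerequisites, so it starts at hour 0 and finishes at hour 8.
A has no prerequisites, so it starts at hour 0 and finishes at hour 5.
C has to wait for B (finishes hour 8, plus 3-hour gap → hour 11); A (finishes hour 5, plus 1-hour gap → hour 6). The latest of these is hour 11, so C runs hour 11 to 11 + 6 = hour 17.
D cannot start until C (finishes hour 17, plus 3-hour gap → hour 20); B (finishes hour 8). The controlling bound is hour 20, so D finishes at 20 + 5 = hour 25.
For E: D (finishes hour 25, plus 2-hour gap → hour 27); C (finishes hour 17); A (finishes hour 5, plus 2-hour gap → hour 7). Taking the maximum gives a start of hour 27, and it finishes at 27 + 4 = hour 31.
All tasks are finished once the last one completes. Finish times: A at 5, B at 8, C at 17, D at 25, E at 31. The latest is hour 31.

31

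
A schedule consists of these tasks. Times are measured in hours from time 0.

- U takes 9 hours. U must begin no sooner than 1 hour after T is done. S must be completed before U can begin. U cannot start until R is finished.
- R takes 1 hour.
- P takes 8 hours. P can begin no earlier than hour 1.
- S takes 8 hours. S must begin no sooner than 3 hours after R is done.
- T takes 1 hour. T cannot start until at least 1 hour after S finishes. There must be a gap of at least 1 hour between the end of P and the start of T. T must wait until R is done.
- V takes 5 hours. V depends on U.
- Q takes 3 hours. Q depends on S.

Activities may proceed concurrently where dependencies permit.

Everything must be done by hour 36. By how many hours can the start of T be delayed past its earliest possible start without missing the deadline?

7

R has no prerequisites, so it starts at hour 0 and finishes at hour 1.
S cannot begin until R (finishes hour 1, plus 3-hour gap → hour 4). It runs from hour 4 to 4 + 8 = hour 12.
P waits on its own release at hour 1, so it starts at hour 1 and finishes at 1 + 8 = hour 9.
For T: S (finishes hour 12, plus 1-hour gap → hour 13); P (finishes hour 9, plus 1-hour gap → hour 10); R (finishes hour 1). Taking the maximum gives a start of hour 13, and it finishes at 13 + 1 = hour 14.

Working backward from the deadline:
V must finish by hour 36; it takes 5 hours, so it must start by 36 − 5 = hour 31.
Since V (must start by hour 31) depends on it, U must finish by hour 31. Backing off its 9-hour duration gives a latest start of hour 22.
Since U (must start by hour 22, minus 1-hour gap → hour 21) depends on it, T must finish by hour 21. Backing off its 1-hour duration gives a latest start of hour 20.
So T can start as early as hour 13 and as late as hour 20, giving 20 − 13 = 7 hours of slack.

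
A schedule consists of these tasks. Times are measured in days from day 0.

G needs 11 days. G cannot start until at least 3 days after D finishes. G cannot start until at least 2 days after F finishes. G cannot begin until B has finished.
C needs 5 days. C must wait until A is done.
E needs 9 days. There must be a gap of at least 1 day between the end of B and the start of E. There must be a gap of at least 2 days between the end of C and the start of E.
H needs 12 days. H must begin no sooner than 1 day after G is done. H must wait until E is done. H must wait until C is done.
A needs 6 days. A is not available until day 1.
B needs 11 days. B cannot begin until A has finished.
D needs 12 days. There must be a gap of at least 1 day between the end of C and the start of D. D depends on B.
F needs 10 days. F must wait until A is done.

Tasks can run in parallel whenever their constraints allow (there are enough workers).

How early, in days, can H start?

45

A cannot begin until its own release at day 1. It runs from day 1 to 1 + 6 = day 7.
After A (finishes day 7), F can start at day 7 and finishes at day 17.
C waits on A (finishes day 7), so it starts at day 7 and finishes at 7 + 5 = day 12.
After A (finishes day 7), B can start at day 7 and finishes at day 18.
E has to wait for B (finishes day 18, plus 1-day gap → day 19); C (finishes day 12, plus 2-day gap → day 14). The latest of these is day 19, so E runs day 19 to 19 + 9 = day 28.
D cannot start until C (finishes day 12, plus 1-day gap → day 13); B (finishes day 18). The controlling bound is day 18, so D finishes at 18 + 12 = day 30.
For G: D (finishes day 30, plus 3-day gap → day 33); F (finishes day 17, plus 2-day gap → day 19); B (finishes day 18). Taking the maximum gives a start of day 33, and it finishes at 33 + 11 = day 44.
H waits on G (finishes day 44, plus 1-day gap → day 45); E (finishes day 28); C (finishes day 12). The latest of these is day 45, which is the earliest H can start.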